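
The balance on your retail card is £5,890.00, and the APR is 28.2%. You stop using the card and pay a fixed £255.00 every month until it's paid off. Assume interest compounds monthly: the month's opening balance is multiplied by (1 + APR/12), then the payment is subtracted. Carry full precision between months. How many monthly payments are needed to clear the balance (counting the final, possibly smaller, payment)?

Monthly rate r = 28.2%/12 = 2.35% = 0.0235.
Recurrence: B ← B·(1+r) − £255.00.
Month 1: interest £138.41; balance after payment £5,773.41.
Month 2: interest £135.68; balance after payment £5,654.09.
Closed form: n = −ln(1 − rB₀/P)/ln(1+r) = −ln(0.4572)/ln(1.0235) ≈ 33.694, so the balance reaches zero during payment 34.

34 payments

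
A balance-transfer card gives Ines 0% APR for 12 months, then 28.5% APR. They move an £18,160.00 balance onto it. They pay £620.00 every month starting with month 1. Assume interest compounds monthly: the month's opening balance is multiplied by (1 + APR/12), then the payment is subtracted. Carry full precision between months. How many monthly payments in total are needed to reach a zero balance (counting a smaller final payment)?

Promo months 1–12 at r₀ = 0%/12 = 0; months 13+ at r₁ = 28.5%/12 = 0.02375.
After month 12 (no interest yet): B = £18,160.00 − 12·£620.00 = £10,720.00.
Then at r₁ with £620.00/mo: n₂ = −ln(1 − r₁·B/P)/ln(1+r₁) ≈ 22.53 → 23 more payments.

35 months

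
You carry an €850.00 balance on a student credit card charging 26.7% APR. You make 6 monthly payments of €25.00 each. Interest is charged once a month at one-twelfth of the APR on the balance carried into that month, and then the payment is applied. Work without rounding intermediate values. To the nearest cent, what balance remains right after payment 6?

Monthly rate r = 26.7%/12 = 2.225% = 0.02225.
Each month: B ← B·(1+r) − €25.00.
Month 1: interest €18.91; balance after payment €843.91.
Month 2: interest €18.78; balance after payment €837.69.
Month 3: interest €18.64; balance after payment €831.33.
Month 4: interest €18.50; balance after payment €824.83.
Month 5: interest €18.35; balance after payment €818.18.
Month 6: interest €18.20; balance after payment €811.38.

€811.38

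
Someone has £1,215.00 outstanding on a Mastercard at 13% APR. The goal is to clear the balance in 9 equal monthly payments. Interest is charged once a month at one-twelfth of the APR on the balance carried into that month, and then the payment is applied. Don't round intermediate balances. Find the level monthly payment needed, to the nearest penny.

Monthly rate r = 13%/12 = 1.08333% = 0.0108333.
Level-payment amortization: P = B₀·r / (1 − (1+r)^(−n)) = 1215.00·0.0108333 / (1 − 1.01083^(−9)).
Denominator 1 − (1+r)^(−9) = 0.0924219023.
P = 13.1625 / 0.0924219023 ≈ 142.42.

£142.42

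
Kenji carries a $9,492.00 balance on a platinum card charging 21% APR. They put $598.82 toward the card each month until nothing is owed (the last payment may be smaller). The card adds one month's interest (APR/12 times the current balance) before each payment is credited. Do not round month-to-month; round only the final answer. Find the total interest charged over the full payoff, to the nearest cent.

Monthly rate r = 21%/12 = 1.75% = 0.0175.
Payoff takes n = ⌈−ln(1 − rB₀/P)/ln(1+r)⌉ = ⌈18.727⌉ = 19 payments; the last is $436.56.
Total paid = 18·$598.82 + $436.56 = $11,215.32.
Total interest = total paid − principal = $11,215.32 − $9,492.00 = $1,723.32.

$1,723.32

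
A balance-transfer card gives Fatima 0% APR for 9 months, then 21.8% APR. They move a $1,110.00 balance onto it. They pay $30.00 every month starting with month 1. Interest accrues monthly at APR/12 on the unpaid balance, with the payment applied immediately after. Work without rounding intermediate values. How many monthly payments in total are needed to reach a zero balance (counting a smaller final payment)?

49 payments

Promo months 1–9 at r₀ = 0%/12 = 0; months 10+ at r₁ = 21.8%/12 = 0.0181667.
After month 9 (no interest yet): B = $1,110.00 − 9·$30.00 = $840.00.
Then at r₁ with $30.00/mo: n₂ = −ln(1 − r₁·B/P)/ln(1+r₁) ≈ 39.47 → 40 more payments.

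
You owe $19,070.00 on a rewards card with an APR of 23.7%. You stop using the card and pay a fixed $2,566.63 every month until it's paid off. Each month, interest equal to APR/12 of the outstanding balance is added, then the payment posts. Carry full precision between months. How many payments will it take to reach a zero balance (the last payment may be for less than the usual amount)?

Monthly rate r = 23.7%/12 = 1.975% = 0.01975.
Recurrence: B ← B·(1+r) − $2,566.63.
Month 1: interest $376.63; balance after payment $16,880.00.
Month 2: interest $333.38; balance after payment $14,646.75.
Closed form: n = −ln(1 − rB₀/P)/ln(1+r) = −ln(0.85326)/ln(1.01975) ≈ 8.114, so the balance reaches zero during payment 9.

9 payments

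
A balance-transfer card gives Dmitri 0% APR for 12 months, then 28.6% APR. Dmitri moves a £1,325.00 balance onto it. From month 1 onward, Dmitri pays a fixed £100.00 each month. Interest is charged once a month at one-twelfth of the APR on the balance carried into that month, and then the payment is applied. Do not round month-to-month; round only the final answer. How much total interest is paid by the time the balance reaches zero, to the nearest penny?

£3.65

Promo months 1–12 at r₀ = 0%/12 = 0; months 13+ at r₁ = 28.6%/12 = 0.0238333.
After month 12 (no interest yet): B = £1,325.00 − 12·£100.00 = £125.00.
Then at r₁ with £100.00/mo: n₂ = −ln(1 − r₁·B/P)/ln(1+r₁) ≈ 1.28 → 2 more payments.
Total paid = 13·£100.00 + £28.65 = £1,328.65; interest = £1,328.65 − £1,325.00 = £3.65.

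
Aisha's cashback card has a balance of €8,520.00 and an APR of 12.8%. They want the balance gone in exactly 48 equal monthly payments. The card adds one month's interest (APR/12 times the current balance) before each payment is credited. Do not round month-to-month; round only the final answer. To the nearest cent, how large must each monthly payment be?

Monthly rate r = 12.8%/12 = 1.06667% = 0.0106667.
Level-payment amortization: P = B₀·r / (1 − (1+r)^(−n)) = 8520.00·0.0106667 / (1 − 1.01067^(−48)).
Denominator 1 − (1+r)^(−48) = 0.399077075.
P = 90.88 / 0.399077075 ≈ 227.73.

€227.73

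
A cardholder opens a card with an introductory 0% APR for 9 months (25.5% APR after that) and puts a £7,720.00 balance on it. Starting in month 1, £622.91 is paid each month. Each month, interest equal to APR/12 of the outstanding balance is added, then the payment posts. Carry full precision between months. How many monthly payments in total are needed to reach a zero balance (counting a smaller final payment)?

13 payments

Promo months 1–9 at r₀ = 0%/12 = 0; months 10+ at r₁ = 25.5%/12 = 0.02125.
After month 9 (no interest yet): B = £7,720.00 − 9·£622.91 = £2,113.81.
Then at r₁ with £622.91/mo: n₂ = −ln(1 − r₁·B/P)/ln(1+r₁) ≈ 3.56 → 4 more payments.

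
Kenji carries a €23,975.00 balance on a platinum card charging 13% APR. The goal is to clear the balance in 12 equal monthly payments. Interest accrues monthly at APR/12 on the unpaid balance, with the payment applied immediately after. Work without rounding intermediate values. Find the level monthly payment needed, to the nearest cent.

Monthly rate r = 13%/12 = 1.08333% = 0.0108333.
Level-payment amortization: P = B₀·r / (1 − (1+r)^(−n)) = 23975.00·0.0108333 / (1 − 1.01083^(−12)).
Denominator 1 − (1+r)^(−12) = 0.121290459.
P = 259.729 / 0.121290459 ≈ 2141.38.

€2,141.38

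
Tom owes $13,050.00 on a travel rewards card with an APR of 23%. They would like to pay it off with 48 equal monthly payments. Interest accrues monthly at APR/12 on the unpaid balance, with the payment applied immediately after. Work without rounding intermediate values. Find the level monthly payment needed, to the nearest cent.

Monthly rate r = 23%/12 = 1.91667% = 0.0191667.
Level-payment amortization: P = B₀·r / (1 − (1+r)^(−n)) = 13050.00·0.0191667 / (1 − 1.01917^(−48)).
Denominator 1 − (1+r)^(−48) = 0.597996465.
P = 250.125 / 0.597996465 ≈ 418.27.

$418.27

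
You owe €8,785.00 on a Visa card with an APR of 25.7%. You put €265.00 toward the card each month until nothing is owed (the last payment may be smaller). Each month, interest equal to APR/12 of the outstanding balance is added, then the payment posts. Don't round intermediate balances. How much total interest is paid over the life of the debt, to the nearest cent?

Monthly rate r = 25.7%/12 = 2.14167% = 0.0214167.
Payoff takes n = ⌈−ln(1 − rB₀/P)/ln(1+r)⌉ = ⌈58.414⌉ = 59 payments; the last is €110.26.
Total paid = 58·€265.00 + €110.26 = €15,480.26.
Total interest = total paid − principal = €15,480.26 − €8,785.00 = €6,695.26.

€6,695.26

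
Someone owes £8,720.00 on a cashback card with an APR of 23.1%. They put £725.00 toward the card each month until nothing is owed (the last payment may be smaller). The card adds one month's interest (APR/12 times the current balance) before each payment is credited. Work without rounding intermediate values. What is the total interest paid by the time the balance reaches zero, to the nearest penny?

£1,294.78

Monthly rate r = 23.1%/12 = 1.925% = 0.01925.
Payoff takes n = ⌈−ln(1 − rB₀/P)/ln(1+r)⌉ = ⌈13.812⌉ = 14 payments; the last is £589.78.
Total paid = 13·£725.00 + £589.78 = £10,014.78.
Total interest = total paid − principal = £10,014.78 − £8,720.00 = £1,294.78.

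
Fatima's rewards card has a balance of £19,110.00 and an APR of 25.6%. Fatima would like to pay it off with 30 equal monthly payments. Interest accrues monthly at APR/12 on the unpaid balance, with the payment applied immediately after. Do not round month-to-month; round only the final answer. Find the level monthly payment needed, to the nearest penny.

Monthly rate r = 25.6%/12 = 2.13333% = 0.0213333.
Level-payment amortization: P = B₀·r / (1 − (1+r)^(−n)) = 19110.00·0.0213333 / (1 − 1.02133^(−30)).
Denominator 1 − (1+r)^(−30) = 0.469146344.
P = 407.68 / 0.469146344 ≈ 868.98.

£868.98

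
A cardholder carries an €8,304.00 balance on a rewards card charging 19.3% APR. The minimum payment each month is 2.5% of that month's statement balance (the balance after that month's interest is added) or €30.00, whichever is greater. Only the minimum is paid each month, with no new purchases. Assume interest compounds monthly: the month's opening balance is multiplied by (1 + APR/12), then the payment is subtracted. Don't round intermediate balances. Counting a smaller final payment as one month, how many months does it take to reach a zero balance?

Monthly rate r = 19.3%/12 = 1.60833% = 0.0160833.
While 2.5% of the post-interest balance exceeds €30.00, each month B ← (B·(1+r))·(1 − 0.025), i.e. B shrinks by the factor (1+r)·0.975 = 0.99068.
This holds for months 1–209. Entering month 210 the balance is €1,173.50; 2.5% of the post-interest balance is now below €30.00, so the flat €30.00 minimum applies from here.
From month 210 a fixed €30.00 at rate r clears €1,173.50 in 63 more payments. Total: 209 + 63 = 272 months.

272 months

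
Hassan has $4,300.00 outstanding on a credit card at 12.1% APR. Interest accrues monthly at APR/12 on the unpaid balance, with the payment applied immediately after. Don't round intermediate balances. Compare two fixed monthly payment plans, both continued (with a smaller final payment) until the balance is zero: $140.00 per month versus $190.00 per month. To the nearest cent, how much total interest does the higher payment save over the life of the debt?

Monthly rate r = 12.1%/12 = 1.00833% = 0.0100833.
At $140.00/mo: n = ⌈−ln(1 − rB₀/P)/ln(1+r)⌉ = 37 payments (last $131.91); total interest = total paid − $4,300.00 = $871.91.
At $190.00/mo: 26 payments (last $155.64); total interest $605.64.
Interest saved = $871.91 − $605.64 = $266.27.

$266.27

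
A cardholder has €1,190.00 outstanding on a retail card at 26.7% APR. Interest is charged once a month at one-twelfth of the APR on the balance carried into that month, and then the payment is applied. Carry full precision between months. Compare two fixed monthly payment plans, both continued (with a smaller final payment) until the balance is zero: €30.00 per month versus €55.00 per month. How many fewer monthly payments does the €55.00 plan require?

68 fewer payments

Monthly rate r = 26.7%/12 = 2.225% = 0.02225.
At €30.00/mo: n = ⌈−ln(1 − rB₀/P)/ln(1+r)⌉ = 98 payments (last €10.21); total interest = total paid − €1,190.00 = €1,730.21.
At €55.00/mo: 30 payments (last €46.23); total interest €451.23.
Payments saved = 98 − 30 = 68.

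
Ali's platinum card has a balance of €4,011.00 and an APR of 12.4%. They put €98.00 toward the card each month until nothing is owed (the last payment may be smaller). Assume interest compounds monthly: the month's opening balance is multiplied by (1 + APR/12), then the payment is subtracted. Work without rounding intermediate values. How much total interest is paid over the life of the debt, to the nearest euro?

€1,230

Monthly rate r = 12.4%/12 = 1.03333% = 0.0103333.
Payoff takes n = ⌈−ln(1 − rB₀/P)/ln(1+r)⌉ = ⌈53.480⌉ = 54 payments; the last is €47.15.
Total paid = 53·€98.00 + €47.15 = €5,241.15.
Total interest = total paid − principal = €5,241.15 − €4,011.00 = €1,230.15.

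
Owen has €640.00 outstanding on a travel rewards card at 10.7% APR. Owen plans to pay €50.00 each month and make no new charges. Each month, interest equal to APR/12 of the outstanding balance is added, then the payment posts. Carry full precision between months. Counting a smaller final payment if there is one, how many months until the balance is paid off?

Monthly rate r = 10.7%/12 = 0.891667% = 0.00891667.
Recurrence: B ← B·(1+r) − €50.00.
Month 1: interest €5.71; balance after payment €595.71.
Month 2: interest €5.31; balance after payment €551.02.
Closed form: n = −ln(1 − rB₀/P)/ln(1+r) = −ln(0.88587)/ln(1.00892) ≈ 13.652, so the balance reaches zero during payment 14.

14 payments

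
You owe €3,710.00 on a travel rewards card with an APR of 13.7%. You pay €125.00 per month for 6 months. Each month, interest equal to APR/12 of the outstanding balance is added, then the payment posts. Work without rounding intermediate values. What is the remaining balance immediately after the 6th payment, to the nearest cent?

Monthly rate r = 13.7%/12 = 1.14167% = 0.0114167.
Each month: B ← B·(1+r) − €125.00.
Month 1: interest €42.36; balance after payment €3,627.36.
Month 2: interest €41.41; balance after payment €3,543.77.
Month 3: interest €40.46; balance after payment €3,459.23.
Month 4: interest €39.49; balance after payment €3,373.72.
Month 5: interest €38.52; balance after payment €3,287.24.
Month 6: interest €37.53; balance after payment €3,199.76.

€3,199.76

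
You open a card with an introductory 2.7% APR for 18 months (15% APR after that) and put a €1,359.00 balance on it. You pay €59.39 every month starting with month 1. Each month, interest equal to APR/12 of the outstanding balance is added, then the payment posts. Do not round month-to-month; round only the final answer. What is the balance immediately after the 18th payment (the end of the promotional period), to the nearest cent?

Promo months 1–18 at r₀ = 2.7%/12 = 0.00225; months 19+ at r₁ = 15%/12 = 0.0125.
After month 18: iterate B ← B·(1+r₀) − €59.39 for 18 months → €325.39.

€325.39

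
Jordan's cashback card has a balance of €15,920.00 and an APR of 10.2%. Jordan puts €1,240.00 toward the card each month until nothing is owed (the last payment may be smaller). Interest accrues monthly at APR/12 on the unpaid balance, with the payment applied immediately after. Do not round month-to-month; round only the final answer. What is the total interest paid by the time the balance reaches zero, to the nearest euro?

€1,010

Monthly rate r = 10.2%/12 = 0.85% = 0.0085.
Payoff takes n = ⌈−ln(1 − rB₀/P)/ln(1+r)⌉ = ⌈13.652⌉ = 14 payments; the last is €810.27.
Total paid = 13·€1,240.00 + €810.27 = €16,930.27.
Total interest = total paid − principal = €16,930.27 − €15,920.00 = €1,010.27.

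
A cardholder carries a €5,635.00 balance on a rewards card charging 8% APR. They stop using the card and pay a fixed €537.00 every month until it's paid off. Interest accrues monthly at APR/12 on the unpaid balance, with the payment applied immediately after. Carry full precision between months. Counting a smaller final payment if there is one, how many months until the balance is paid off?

Monthly rate r = 8%/12 = 0.666667% = 0.00666667.
Recurrence: B ← B·(1+r) − €537.00.
Month 1: interest €37.57; balance after payment €5,135.57.
Month 2: interest €34.24; balance after payment €4,632.80.
Closed form: n = −ln(1 − rB₀/P)/ln(1+r) = −ln(0.93004)/ln(1.00667) ≈ 10.915, so the balance reaches zero during payment 11.

11 months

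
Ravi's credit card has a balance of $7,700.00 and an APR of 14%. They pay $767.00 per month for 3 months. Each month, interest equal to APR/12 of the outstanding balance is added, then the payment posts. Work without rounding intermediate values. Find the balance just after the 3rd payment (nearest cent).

Monthly rate r = 14%/12 = 1.16667% = 0.0116667.
Each month: B ← B·(1+r) − $767.00.
Month 1: interest $89.83; balance after payment $7,022.83.
Month 2: interest $81.93; balance after payment $6,337.77.
Month 3: interest $73.94; balance after payment $5,644.71.

$5,644.71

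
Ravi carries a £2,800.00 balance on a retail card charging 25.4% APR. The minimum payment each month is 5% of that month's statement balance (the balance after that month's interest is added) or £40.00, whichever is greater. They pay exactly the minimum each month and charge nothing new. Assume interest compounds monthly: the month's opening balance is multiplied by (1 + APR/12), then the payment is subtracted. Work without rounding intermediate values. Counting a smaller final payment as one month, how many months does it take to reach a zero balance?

Monthly rate r = 25.4%/12 = 2.11667% = 0.0211667.
While 5% of the post-interest balance exceeds £40.00, each month B ← (B·(1+r))·(1 − 0.05), i.e. B shrinks by the factor (1+r)·0.95 = 0.97011.
This holds for months 1–42. Entering month 43 the balance is £782.72; 5% of the post-interest balance is now below £40.00, so the flat £40.00 minimum applies from here.
From month 43 a fixed £40.00 at rate r clears £782.72 in 26 more payments. Total: 42 + 26 = 68 months.

68 months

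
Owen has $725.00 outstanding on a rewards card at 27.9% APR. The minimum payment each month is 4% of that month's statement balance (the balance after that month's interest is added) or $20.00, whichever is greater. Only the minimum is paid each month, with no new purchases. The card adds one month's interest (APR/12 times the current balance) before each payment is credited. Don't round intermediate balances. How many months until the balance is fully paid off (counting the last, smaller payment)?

59 months

Monthly rate r = 27.9%/12 = 2.325% = 0.02325.
While 4% of the post-interest balance exceeds $20.00, each month B ← (B·(1+r))·(1 − 0.04), i.e. B shrinks by the factor (1+r)·0.96 = 0.98232.
This holds for months 1–23. Entering month 24 the balance is $481.01; 4% of the post-interest balance is now below $20.00, so the flat $20.00 minimum applies from here.
From month 24 a fixed $20.00 at rate r clears $481.01 in 36 more payments. Total: 23 + 36 = 59 months.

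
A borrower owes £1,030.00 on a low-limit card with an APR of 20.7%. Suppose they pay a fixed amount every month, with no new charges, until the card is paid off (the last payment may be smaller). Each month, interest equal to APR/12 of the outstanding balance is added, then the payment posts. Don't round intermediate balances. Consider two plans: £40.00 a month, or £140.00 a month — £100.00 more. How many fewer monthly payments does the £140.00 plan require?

Monthly rate r = 20.7%/12 = 1.725% = 0.01725.
At £40.00/mo: n = ⌈−ln(1 − rB₀/P)/ln(1+r)⌉ = 35 payments (last £13.70); total interest = total paid − £1,030.00 = £343.70.
At £140.00/mo: 8 payments (last £131.02); total interest £81.02.
Payments saved = 35 − 8 = 27.

27 fewer payments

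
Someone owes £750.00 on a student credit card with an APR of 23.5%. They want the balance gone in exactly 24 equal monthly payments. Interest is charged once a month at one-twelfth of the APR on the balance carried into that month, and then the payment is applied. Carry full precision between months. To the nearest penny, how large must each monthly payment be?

£39.47

Monthly rate r = 23.5%/12 = 1.95833% = 0.0195833.
Level-payment amortization: P = B₀·r / (1 − (1+r)^(−n)) = 750.00·0.0195833 / (1 − 1.01958^(−24)).
Denominator 1 − (1+r)^(−24) = 0.372151969.
P = 14.6875 / 0.372151969 ≈ 39.47.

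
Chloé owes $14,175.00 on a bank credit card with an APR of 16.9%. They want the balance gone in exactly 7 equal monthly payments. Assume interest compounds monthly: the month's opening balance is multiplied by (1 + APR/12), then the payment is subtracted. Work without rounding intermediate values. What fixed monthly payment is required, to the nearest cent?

Monthly rate r = 16.9%/12 = 1.40833% = 0.0140833.
Level-payment amortization: P = B₀·r / (1 − (1+r)^(−n)) = 14175.00·0.0140833 / (1 − 1.01408^(−7)).
Denominator 1 − (1+r)^(−7) = 0.0932564299.
P = 199.631 / 0.0932564299 ≈ 2140.67.

$2,140.67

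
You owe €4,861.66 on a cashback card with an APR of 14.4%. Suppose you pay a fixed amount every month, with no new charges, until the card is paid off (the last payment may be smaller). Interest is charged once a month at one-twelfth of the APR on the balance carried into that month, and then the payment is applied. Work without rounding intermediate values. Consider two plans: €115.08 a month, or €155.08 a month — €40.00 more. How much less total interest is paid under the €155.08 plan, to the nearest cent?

€686.84

Monthly rate r = 14.4%/12 = 1.2% = 0.012.
At €115.08/mo: n = ⌈−ln(1 − rB₀/P)/ln(1+r)⌉ = 60 payments (last €32.56); total interest = total paid − €4,861.66 = €1,960.62.
At €155.08/mo: 40 payments (last €87.32); total interest €1,273.78.
Interest saved = €1,960.62 − €1,273.78 = €686.84.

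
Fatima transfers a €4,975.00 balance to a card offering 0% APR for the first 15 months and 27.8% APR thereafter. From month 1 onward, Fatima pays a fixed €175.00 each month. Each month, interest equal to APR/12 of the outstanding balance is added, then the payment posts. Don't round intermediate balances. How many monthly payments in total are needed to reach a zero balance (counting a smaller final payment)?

32 payments

Promo months 1–15 at r₀ = 0%/12 = 0; months 16+ at r₁ = 27.8%/12 = 0.0231667.
After month 15 (no interest yet): B = €4,975.00 − 15·€175.00 = €2,350.00.
Then at r₁ with €175.00/mo: n₂ = −ln(1 − r₁·B/P)/ln(1+r₁) ≈ 16.27 → 17 more payments.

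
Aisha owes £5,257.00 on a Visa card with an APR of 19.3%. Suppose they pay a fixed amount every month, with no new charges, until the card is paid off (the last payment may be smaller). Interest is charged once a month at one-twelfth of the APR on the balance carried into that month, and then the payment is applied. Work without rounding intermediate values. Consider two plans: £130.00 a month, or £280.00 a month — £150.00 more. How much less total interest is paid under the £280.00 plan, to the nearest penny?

£2,253.61

Monthly rate r = 19.3%/12 = 1.60833% = 0.0160833.
At £130.00/mo: n = ⌈−ln(1 − rB₀/P)/ln(1+r)⌉ = 66 payments (last £112.76); total interest = total paid − £5,257.00 = £3,305.76.
At £280.00/mo: 23 payments (last £149.15); total interest £1,052.15.
Interest saved = £3,305.76 − £1,052.15 = £2,253.61.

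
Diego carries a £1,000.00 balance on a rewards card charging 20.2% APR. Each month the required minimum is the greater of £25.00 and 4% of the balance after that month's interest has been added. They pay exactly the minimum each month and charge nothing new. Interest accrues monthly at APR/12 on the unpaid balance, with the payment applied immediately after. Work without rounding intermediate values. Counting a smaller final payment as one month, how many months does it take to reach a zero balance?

53 months

Monthly rate r = 20.2%/12 = 1.68333% = 0.0168333.
While 4% of the post-interest balance exceeds £25.00, each month B ← (B·(1+r))·(1 − 0.04), i.e. B shrinks by the factor (1+r)·0.96 = 0.97616.
This holds for months 1–21. Entering month 22 the balance is £602.48; 4% of the post-interest balance is now below £25.00, so the flat £25.00 minimum applies from here.
From month 22 a fixed £25.00 at rate r clears £602.48 in 32 more payments. Total: 21 + 32 = 53 months.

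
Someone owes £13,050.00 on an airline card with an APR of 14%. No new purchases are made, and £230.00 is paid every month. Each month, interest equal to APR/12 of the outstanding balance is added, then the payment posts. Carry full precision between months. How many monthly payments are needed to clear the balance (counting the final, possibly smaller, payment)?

Monthly rate r = 14%/12 = 1.16667% = 0.0116667.
Recurrence: B ← B·(1+r) − £230.00.
Month 1: interest £152.25; balance after payment £12,972.25.
Month 2: interest £151.34; balance after payment £12,893.59.
Closed form: n = −ln(1 − rB₀/P)/ln(1+r) = −ln(0.33804)/ln(1.01167) ≈ 93.505, so the balance reaches zero during payment 94.

94 payments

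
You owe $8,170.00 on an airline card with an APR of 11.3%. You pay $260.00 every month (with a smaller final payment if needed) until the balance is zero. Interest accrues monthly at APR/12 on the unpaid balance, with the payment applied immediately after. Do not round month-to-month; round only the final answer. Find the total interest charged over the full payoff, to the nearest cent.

$1,562.63

Monthly rate r = 11.3%/12 = 0.941667% = 0.00941667.
Payoff takes n = ⌈−ln(1 − rB₀/P)/ln(1+r)⌉ = ⌈37.432⌉ = 38 payments; the last is $112.63.
Total paid = 37·$260.00 + $112.63 = $9,732.63.
Total interest = total paid − principal = $9,732.63 − $8,170.00 = $1,562.63.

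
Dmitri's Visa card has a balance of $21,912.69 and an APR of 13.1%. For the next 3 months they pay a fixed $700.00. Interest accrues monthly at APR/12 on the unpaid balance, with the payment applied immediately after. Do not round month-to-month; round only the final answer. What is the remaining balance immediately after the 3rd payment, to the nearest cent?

$20,515.18

Monthly rate r = 13.1%/12 = 1.09167% = 0.0109167.
Each month: B ← B·(1+r) − $700.00.
Month 1: interest $239.21; balance after payment $21,451.90.
Month 2: interest $234.18; balance after payment $20,986.09.
Month 3: interest $229.10; balance after payment $20,515.18.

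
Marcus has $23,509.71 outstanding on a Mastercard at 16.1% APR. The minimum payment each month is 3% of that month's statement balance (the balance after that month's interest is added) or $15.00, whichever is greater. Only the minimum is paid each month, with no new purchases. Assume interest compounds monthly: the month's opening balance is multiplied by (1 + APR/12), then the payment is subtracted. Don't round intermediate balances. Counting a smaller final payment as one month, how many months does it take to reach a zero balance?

Monthly rate r = 16.1%/12 = 1.34167% = 0.0134167.
While 3% of the post-interest balance exceeds $15.00, each month B ← (B·(1+r))·(1 − 0.03), i.e. B shrinks by the factor (1+r)·0.97 = 0.98301.
This holds for months 1–226. Entering month 227 the balance is $489.50; 3% of the post-interest balance is now below $15.00, so the flat $15.00 minimum applies from here.
From month 227 a fixed $15.00 at rate r clears $489.50 in 44 more payments. Total: 226 + 44 = 270 months.

270 months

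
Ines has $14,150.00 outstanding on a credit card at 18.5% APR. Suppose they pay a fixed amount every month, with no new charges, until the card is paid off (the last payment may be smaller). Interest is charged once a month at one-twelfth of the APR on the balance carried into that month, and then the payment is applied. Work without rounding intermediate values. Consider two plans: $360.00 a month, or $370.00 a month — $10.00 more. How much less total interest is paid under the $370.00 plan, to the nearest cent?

$375.94

Monthly rate r = 18.5%/12 = 1.54167% = 0.0154167.
At $360.00/mo: n = ⌈−ln(1 − rB₀/P)/ln(1+r)⌉ = 61 payments (last $314.73); total interest = total paid − $14,150.00 = $7,764.73.
At $370.00/mo: 59 payments (last $78.79); total interest $7,388.79.
Interest saved = $7,764.73 − $7,388.79 = $375.94.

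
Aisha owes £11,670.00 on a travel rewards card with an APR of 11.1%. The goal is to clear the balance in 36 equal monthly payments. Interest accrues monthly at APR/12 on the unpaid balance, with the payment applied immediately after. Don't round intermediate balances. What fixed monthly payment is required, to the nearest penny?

£382.61

Monthly rate r = 11.1%/12 = 0.925% = 0.00925.
Level-payment amortization: P = B₀·r / (1 − (1+r)^(−n)) = 11670.00·0.00925 / (1 − 1.00925^(−36)).
Denominator 1 − (1+r)^(−36) = 0.282131811.
P = 107.947 / 0.282131811 ≈ 382.61.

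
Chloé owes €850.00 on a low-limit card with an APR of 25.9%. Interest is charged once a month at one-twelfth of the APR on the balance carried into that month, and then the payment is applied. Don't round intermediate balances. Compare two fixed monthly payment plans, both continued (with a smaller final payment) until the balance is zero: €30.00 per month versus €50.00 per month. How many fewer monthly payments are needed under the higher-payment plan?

23 fewer payments

Monthly rate r = 25.9%/12 = 2.15833% = 0.0215833.
At €30.00/mo: n = ⌈−ln(1 − rB₀/P)/ln(1+r)⌉ = 45 payments (last €8.45); total interest = total paid − €850.00 = €478.45.
At €50.00/mo: 22 payments (last €20.56); total interest €220.56.
Payments saved = 45 − 22 = 23.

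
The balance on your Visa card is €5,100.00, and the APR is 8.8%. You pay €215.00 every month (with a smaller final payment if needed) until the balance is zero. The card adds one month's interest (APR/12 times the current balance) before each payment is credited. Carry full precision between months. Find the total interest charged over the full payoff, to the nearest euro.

Monthly rate r = 8.8%/12 = 0.733333% = 0.00733333.
Payoff takes n = ⌈−ln(1 − rB₀/P)/ln(1+r)⌉ = ⌈26.155⌉ = 27 payments; the last is €33.45.
Total paid = 26·€215.00 + €33.45 = €5,623.45.
Total interest = total paid − principal = €5,623.45 − €5,100.00 = €523.45.

€523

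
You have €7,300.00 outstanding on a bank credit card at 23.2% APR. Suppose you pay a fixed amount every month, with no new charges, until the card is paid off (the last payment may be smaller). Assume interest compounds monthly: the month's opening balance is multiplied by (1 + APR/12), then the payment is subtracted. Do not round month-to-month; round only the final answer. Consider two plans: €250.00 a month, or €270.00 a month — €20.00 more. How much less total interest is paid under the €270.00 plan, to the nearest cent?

€424.57

Monthly rate r = 23.2%/12 = 1.93333% = 0.0193333.
At €250.00/mo: n = ⌈−ln(1 − rB₀/P)/ln(1+r)⌉ = 44 payments (last €104.21); total interest = total paid − €7,300.00 = €3,554.21.
At €270.00/mo: 39 payments (last €169.64); total interest €3,129.64.
Interest saved = €3,554.21 − €3,129.64 = €424.57.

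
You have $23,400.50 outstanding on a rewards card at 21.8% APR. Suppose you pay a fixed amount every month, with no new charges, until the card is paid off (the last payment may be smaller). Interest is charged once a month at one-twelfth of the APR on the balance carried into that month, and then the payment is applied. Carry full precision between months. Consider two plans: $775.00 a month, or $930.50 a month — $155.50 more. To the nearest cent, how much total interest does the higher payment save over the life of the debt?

Monthly rate r = 21.8%/12 = 1.81667% = 0.0181667.
At $775.00/mo: n = ⌈−ln(1 − rB₀/P)/ln(1+r)⌉ = 45 payments (last $133.67); total interest = total paid − $23,400.50 = $10,833.17.
At $930.50/mo: 34 payments (last $841.64); total interest $8,147.64.
Interest saved = $10,833.17 − $8,147.64 = $2,685.53.

$2,685.53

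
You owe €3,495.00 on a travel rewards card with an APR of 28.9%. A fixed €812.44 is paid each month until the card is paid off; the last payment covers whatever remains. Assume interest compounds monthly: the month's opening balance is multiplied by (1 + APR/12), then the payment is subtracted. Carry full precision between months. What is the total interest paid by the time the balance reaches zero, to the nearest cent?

€241.19

Monthly rate r = 28.9%/12 = 2.40833% = 0.0240833.
Payoff takes n = ⌈−ln(1 − rB₀/P)/ln(1+r)⌉ = ⌈4.596⌉ = 5 payments; the last is €486.43.
Total paid = 4·€812.44 + €486.43 = €3,736.19.
Total interest = total paid − principal = €3,736.19 − €3,495.00 = €241.19.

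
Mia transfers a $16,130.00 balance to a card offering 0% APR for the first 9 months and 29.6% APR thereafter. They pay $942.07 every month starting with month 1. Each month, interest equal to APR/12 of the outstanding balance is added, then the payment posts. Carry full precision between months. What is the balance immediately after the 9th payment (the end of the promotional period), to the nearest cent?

$7,651.37

Promo months 1–9 at r₀ = 0%/12 = 0; months 10+ at r₁ = 29.6%/12 = 0.0246667.
After month 9 (no interest yet): B = $16,130.00 − 9·$942.07 = $7,651.37.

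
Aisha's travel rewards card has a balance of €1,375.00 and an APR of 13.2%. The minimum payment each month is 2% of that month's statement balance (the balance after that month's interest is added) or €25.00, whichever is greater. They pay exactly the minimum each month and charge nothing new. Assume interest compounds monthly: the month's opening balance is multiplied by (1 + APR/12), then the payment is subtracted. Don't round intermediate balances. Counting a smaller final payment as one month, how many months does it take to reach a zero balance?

84 months

Monthly rate r = 13.2%/12 = 1.1% = 0.011.
While 2% of the post-interest balance exceeds €25.00, each month B ← (B·(1+r))·(1 − 0.02), i.e. B shrinks by the factor (1+r)·0.98 = 0.99078.
This holds for months 1–12. Entering month 13 the balance is €1,230.35; 2% of the post-interest balance is now below €25.00, so the flat €25.00 minimum applies from here.
From month 13 a fixed €25.00 at rate r clears €1,230.35 in 72 more payments. Total: 12 + 72 = 84 months.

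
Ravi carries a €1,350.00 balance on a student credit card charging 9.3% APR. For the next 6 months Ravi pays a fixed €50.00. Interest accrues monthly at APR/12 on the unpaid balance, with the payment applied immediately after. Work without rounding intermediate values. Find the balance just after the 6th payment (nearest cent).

€1,108.13

Monthly rate r = 9.3%/12 = 0.775% = 0.00775.
Each month: B ← B·(1+r) − €50.00.
Month 1: interest €10.46; balance after payment €1,310.46.
Month 2: interest €10.16; balance after payment €1,270.62.
Month 3: interest €9.85; balance after payment €1,230.47.
Month 4: interest €9.54; balance after payment €1,190.00.
Month 5: interest €9.22; balance after payment €1,149.22.
Month 6: interest €8.91; balance after payment €1,108.13.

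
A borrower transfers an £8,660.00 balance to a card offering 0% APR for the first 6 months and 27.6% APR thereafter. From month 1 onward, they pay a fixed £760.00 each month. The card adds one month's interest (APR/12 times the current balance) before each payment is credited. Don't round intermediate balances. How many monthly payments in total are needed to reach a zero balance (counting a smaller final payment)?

12 payments

Promo months 1–6 at r₀ = 0%/12 = 0; months 7+ at r₁ = 27.6%/12 = 0.023.
After month 6 (no interest yet): B = £8,660.00 − 6·£760.00 = £4,100.00.
Then at r₁ with £760.00/mo: n₂ = −ln(1 − r₁·B/P)/ln(1+r₁) ≈ 5.83 → 6 more payments.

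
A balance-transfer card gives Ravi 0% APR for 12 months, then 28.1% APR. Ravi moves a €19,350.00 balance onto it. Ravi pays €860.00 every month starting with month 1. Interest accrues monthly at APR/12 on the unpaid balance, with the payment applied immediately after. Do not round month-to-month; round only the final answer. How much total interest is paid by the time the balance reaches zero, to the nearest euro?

Promo months 1–12 at r₀ = 0%/12 = 0; months 13+ at r₁ = 28.1%/12 = 0.0234167.
After month 12 (no interest yet): B = €19,350.00 − 12·€860.00 = €9,030.00.
Then at r₁ with €860.00/mo: n₂ = −ln(1 − r₁·B/P)/ln(1+r₁) ≈ 12.19 → 13 more payments.
Total paid = 24·€860.00 + €166.39 = €20,806.39; interest = €20,806.39 − €19,350.00 = €1,456.39.

€1,456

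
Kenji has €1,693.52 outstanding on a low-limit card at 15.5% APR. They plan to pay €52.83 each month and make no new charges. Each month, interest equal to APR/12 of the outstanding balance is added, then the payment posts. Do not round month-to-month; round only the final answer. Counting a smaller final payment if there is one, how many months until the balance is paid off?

42 payments

Monthly rate r = 15.5%/12 = 1.29167% = 0.0129167.
Recurrence: B ← B·(1+r) − €52.83.
Month 1: interest €21.87; balance after payment €1,662.56.
Month 2: interest €21.47; balance after payment €1,631.21.
Closed form: n = −ln(1 − rB₀/P)/ln(1+r) = −ln(0.58594)/ln(1.01292) ≈ 41.650, so the balance reaches zero during payment 42.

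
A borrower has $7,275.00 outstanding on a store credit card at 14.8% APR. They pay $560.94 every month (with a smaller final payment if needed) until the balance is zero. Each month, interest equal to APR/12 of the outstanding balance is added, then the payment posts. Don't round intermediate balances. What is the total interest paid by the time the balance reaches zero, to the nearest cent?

Monthly rate r = 14.8%/12 = 1.23333% = 0.0123333.
Payoff takes n = ⌈−ln(1 − rB₀/P)/ln(1+r)⌉ = ⌈14.219⌉ = 15 payments; the last is $123.64.
Total paid = 14·$560.94 + $123.64 = $7,976.80.
Total interest = total paid − principal = $7,976.80 − $7,275.00 = $701.80.

$701.80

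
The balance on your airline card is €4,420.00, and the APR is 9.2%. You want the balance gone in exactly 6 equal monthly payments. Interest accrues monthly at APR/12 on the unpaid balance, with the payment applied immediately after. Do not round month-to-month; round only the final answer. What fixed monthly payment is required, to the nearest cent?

€756.56

Monthly rate r = 9.2%/12 = 0.766667% = 0.00766667.
Level-payment amortization: P = B₀·r / (1 − (1+r)^(−n)) = 4420.00·0.00766667 / (1 − 1.00767^(−6)).
Denominator 1 − (1+r)^(−6) = 0.0447904732.
P = 33.8867 / 0.0447904732 ≈ 756.56.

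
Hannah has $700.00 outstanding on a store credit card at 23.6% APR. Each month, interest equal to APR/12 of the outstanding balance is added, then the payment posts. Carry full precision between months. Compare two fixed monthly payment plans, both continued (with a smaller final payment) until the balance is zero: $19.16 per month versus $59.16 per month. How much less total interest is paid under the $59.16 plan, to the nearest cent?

$442.38

Monthly rate r = 23.6%/12 = 1.96667% = 0.0196667.
At $19.16/mo: n = ⌈−ln(1 − rB₀/P)/ln(1+r)⌉ = 66 payments (last $1.72); total interest = total paid − $700.00 = $547.12.
At $59.16/mo: 14 payments (last $35.66); total interest $104.74.
Interest saved = $547.12 − $104.74 = $442.38.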